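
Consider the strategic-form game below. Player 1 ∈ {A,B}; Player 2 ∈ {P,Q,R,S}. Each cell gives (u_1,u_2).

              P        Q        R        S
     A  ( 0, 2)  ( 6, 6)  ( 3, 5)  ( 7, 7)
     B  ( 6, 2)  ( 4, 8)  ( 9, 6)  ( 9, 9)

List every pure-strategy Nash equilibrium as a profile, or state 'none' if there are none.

(A,P): not NE [P1→B gives 6>0; P2→S gives 7>2]
(A,Q): not NE [P2→S gives 7>6]
(A,R): not NE [P1→B gives 9>3; P2→S gives 7>5]
(A,S): not NE [P1→B gives 9>7]
(B,P): not NE [P2→S gives 9>2]
(B,Q): not NE [P1→A gives 6>4; P2→S gives 9>8]
(B,R): not NE [P2→S gives 9>6]
(B,S): NE

PSNE = {(B,S)}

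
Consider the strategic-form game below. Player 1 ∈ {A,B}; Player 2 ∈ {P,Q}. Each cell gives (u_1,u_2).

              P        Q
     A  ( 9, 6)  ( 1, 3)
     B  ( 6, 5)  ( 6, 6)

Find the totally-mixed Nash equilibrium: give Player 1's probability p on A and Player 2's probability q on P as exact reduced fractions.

P1 indiff ⇒ q·9+(1-q)·1 = q·6+(1-q)·6 ⇒ q(3) = (1-q)(5) ⇒ q = 5/8
P2 indiff ⇒ p·6+(1-p)·5 = p·3+(1-p)·6 ⇒ p(3) = (1-p)(1) ⇒ p = 1/4

(p,q) = (1/4, 5/8)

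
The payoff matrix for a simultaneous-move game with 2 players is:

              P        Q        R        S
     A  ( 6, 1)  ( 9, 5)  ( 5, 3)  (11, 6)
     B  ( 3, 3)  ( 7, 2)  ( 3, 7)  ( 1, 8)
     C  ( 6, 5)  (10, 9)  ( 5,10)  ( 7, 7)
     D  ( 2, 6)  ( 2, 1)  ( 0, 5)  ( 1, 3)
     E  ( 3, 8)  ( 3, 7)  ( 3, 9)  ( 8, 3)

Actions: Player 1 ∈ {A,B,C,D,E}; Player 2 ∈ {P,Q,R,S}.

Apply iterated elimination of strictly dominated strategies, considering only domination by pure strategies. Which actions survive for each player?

P1 drop B (A beats it: P:6>3 Q:9>7 R:5>3 S:11>1)
P1 drop D (A beats it: P:6>2 Q:9>2 R:5>0 S:11>1)
P1 drop E (A beats it: P:6>3 Q:9>3 R:5>3 S:11>8)
P2 drop P (Q beats it: A:5>1 C:9>5)
P1→{A,C} P2→{Q,R,S}

Remaining: P1:{A,C} P2:{Q,R,S}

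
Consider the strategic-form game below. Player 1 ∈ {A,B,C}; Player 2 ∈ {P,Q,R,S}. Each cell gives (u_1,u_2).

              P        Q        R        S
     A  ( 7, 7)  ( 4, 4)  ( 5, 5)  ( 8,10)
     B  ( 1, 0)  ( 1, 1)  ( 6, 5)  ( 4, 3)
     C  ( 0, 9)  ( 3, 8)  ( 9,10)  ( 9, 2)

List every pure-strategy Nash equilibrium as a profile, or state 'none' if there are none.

NE set: (C,R)

(A,P): not NE [P2→S gives 10>7]
(A,Q): not NE [P2→S gives 10>4]
(A,R): not NE [P1→C gives 9>5; P2→S gives 10>5]
(A,S): not NE [P1→C gives 9>8]
(B,P): not NE [P1→A gives 7>1; P2→R gives 5>0]
(B,Q): not NE [P1→A gives 4>1; P2→R gives 5>1]
(B,R): not NE [P1→C gives 9>6]
(B,S): not NE [P1→C gives 9>4; P2→R gives 5>3]
(C,P): not NE [P1→A gives 7>0; P2→R gives 10>9]
(C,Q): not NE [P1→A gives 4>3; P2→R gives 10>8]
(C,R): NE
(C,S): not NE [P2→R gives 10>2]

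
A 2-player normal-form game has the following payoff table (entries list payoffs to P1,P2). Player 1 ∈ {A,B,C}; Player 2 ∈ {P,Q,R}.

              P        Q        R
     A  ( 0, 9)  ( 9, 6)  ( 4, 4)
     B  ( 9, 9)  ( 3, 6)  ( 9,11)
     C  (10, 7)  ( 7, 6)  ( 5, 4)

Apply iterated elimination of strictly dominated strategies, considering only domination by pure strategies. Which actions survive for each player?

Survivors P1:{B,C} P2:{P,R}

P2 drop Q (P beats it: A:9>6 B:9>6 C:7>6)
P1 drop A (B beats it: P:9>0 R:9>4)
P1→{B,C} P2→{P,R}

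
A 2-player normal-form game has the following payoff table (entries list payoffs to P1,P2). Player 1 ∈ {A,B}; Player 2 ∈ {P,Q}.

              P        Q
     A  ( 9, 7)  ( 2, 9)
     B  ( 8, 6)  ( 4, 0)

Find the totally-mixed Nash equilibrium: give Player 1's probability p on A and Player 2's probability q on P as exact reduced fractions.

(p,q) = (3/4, 2/3)

P1 indiff ⇒ q·9+(1-q)·2 = q·8+(1-q)·4 ⇒ q(1) = (1-q)(2) ⇒ q = 2/3
P2 indiff ⇒ p·7+(1-p)·6 = p·9+(1-p)·0 ⇒ p(-2) = (1-p)(-6) ⇒ p = 3/4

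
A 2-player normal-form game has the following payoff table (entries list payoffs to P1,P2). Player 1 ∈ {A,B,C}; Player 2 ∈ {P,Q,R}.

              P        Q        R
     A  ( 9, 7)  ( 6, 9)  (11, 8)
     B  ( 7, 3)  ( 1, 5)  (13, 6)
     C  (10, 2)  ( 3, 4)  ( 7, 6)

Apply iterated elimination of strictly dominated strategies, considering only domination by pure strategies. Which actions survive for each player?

IESDS → P1:{A,B} P2:{Q,R}

P2 drop P (Q beats it: A:9>7 B:5>3 C:4>2)
P1 drop C (A beats it: Q:6>3 R:11>7)
P1→{A,B} P2→{Q,R}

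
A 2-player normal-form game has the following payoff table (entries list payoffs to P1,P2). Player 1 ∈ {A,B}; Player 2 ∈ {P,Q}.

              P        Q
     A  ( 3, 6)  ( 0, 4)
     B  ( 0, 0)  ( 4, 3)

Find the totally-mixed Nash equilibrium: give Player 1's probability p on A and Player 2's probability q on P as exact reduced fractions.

P1 indiff ⇒ q·3+(1-q)·0 = q·0+(1-q)·4 ⇒ q(3) = (1-q)(4) ⇒ q = 4/7
P2 indiff ⇒ p·6+(1-p)·0 = p·4+(1-p)·3 ⇒ p(2) = (1-p)(3) ⇒ p = 3/5

P1 mixes 3/5 on A; P2 mixes 4/7 on P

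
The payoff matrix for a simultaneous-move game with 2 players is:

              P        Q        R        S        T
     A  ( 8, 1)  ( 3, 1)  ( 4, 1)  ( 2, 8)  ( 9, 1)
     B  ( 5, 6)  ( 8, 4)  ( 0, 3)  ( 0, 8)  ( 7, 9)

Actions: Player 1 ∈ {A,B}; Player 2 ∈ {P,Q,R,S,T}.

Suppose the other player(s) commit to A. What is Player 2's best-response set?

u_2(P vs A) = 1
u_2(Q vs A) = 1
u_2(R vs A) = 1
u_2(S vs A) = 8
u_2(T vs A) = 1
max payoff 8 at {S}

argmax u_2 = {S}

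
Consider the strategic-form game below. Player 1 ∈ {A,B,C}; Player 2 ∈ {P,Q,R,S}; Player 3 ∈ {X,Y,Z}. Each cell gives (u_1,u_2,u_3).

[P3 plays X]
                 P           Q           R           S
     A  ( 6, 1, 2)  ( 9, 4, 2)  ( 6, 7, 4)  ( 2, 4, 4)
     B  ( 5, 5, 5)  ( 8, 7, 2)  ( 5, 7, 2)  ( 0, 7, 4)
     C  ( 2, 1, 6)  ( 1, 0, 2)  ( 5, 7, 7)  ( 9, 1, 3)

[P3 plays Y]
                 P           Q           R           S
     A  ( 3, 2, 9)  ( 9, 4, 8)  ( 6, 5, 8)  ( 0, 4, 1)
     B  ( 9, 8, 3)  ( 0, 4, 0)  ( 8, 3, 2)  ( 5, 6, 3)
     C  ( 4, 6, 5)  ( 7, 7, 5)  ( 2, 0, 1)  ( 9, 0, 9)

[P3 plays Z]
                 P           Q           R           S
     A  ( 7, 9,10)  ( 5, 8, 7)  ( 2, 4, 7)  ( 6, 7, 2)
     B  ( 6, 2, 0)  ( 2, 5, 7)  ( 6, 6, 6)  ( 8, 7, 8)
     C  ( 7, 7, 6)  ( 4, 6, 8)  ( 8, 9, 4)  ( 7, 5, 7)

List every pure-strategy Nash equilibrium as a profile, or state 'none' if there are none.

(A,P,X): not NE [P2→R gives 7>1; P3→Z gives 10>2]
(A,P,Y): not NE [P1→B gives 9>3; P2→R gives 5>2; P3→Z gives 10>9]
(A,P,Z): NE
(A,Q,X): not NE [P2→R gives 7>4; P3→Y gives 8>2]
(A,Q,Y): not NE [P2→R gives 5>4]
(A,Q,Z): not NE [P2→P gives 9>8; P3→Y gives 8>7]
(A,R,X): not NE [P3→Y gives 8>4]
(A,R,Y): not NE [P1→B gives 8>6]
(A,R,Z): not NE [P1→C gives 8>2; P2→P gives 9>4; P3→Y gives 8>7]
(A,S,X): not NE [P1→C gives 9>2; P2→R gives 7>4]
(A,S,Y): not NE [P1→C gives 9>0; P2→R gives 5>4; P3→X gives 4>1]
(A,S,Z): not NE [P1→B gives 8>6; P2→P gives 9>7; P3→X gives 4>2]
(B,P,X): not NE [P1→A gives 6>5; P2→S gives 7>5]
(B,P,Y): not NE [P3→X gives 5>3]
(B,P,Z): not NE [P1→C gives 7>6; P2→S gives 7>2; P3→X gives 5>0]
(B,Q,X): not NE [P1→A gives 9>8; P3→Z gives 7>2]
(B,Q,Y): not NE [P1→A gives 9>0; P2→P gives 8>4; P3→Z gives 7>0]
(B,Q,Z): not NE [P1→A gives 5>2; P2→S gives 7>5]
(B,R,X): not NE [P1→A gives 6>5; P3→Z gives 6>2]
(B,R,Y): not NE [P2→P gives 8>3; P3→Z gives 6>2]
(B,R,Z): not NE [P1→C gives 8>6; P2→S gives 7>6]
(B,S,X): not NE [P1→C gives 9>0; P3→Z gives 8>4]
(B,S,Y): not NE [P1→C gives 9>5; P2→P gives 8>6; P3→Z gives 8>3]
(B,S,Z): NE
(C,P,X): not NE [P1→A gives 6>2; P2→R gives 7>1]
(C,P,Y): not NE [P1→B gives 9>4; P2→Q gives 7>6; P3→Z gives 6>5]
(C,P,Z): not NE [P2→R gives 9>7]
(C,Q,X): not NE [P1→A gives 9>1; P2→R gives 7>0; P3→Z gives 8>2]
(C,Q,Y): not NE [P1→A gives 9>7; P3→Z gives 8>5]
(C,Q,Z): not NE [P1→A gives 5>4; P2→R gives 9>6]
(C,R,X): not NE [P1→A gives 6>5]
(C,R,Y): not NE [P1→B gives 8>2; P2→Q gives 7>0; P3→X gives 7>1]
(C,R,Z): not NE [P3→X gives 7>4]
(C,S,X): not NE [P2→R gives 7>1; P3→Y gives 9>3]
(C,S,Y): not NE [P2→Q gives 7>0]
(C,S,Z): not NE [P1→B gives 8>7; P2→R gives 9>5; P3→Y gives 9>7]

Nash profiles: (A,P,Z), (B,S,Z)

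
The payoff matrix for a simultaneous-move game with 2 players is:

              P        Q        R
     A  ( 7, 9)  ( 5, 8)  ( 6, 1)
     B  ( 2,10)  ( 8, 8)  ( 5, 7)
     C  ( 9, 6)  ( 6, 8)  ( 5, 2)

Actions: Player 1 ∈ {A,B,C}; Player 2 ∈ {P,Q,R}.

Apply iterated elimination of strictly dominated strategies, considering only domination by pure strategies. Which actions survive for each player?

Survivors P1:{B,C} P2:{P,Q}

P2 drop R (P beats it: A:9>1 B:10>7 C:6>2)
P1 drop A (C beats it: P:9>7 Q:6>5)
P1→{B,C} P2→{P,Q}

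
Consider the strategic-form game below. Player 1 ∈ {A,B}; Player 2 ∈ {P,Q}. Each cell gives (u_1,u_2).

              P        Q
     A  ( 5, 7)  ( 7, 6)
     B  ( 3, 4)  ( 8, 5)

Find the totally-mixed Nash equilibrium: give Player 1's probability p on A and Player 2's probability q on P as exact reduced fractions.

P1 indiff ⇒ q·5+(1-q)·7 = q·3+(1-q)·8 ⇒ q(2) = (1-q)(1) ⇒ q = 1/3
P2 indiff ⇒ p·7+(1-p)·4 = p·6+(1-p)·5 ⇒ p(1) = (1-p)(1) ⇒ p = 1/2

(p,q) = (1/2, 1/3)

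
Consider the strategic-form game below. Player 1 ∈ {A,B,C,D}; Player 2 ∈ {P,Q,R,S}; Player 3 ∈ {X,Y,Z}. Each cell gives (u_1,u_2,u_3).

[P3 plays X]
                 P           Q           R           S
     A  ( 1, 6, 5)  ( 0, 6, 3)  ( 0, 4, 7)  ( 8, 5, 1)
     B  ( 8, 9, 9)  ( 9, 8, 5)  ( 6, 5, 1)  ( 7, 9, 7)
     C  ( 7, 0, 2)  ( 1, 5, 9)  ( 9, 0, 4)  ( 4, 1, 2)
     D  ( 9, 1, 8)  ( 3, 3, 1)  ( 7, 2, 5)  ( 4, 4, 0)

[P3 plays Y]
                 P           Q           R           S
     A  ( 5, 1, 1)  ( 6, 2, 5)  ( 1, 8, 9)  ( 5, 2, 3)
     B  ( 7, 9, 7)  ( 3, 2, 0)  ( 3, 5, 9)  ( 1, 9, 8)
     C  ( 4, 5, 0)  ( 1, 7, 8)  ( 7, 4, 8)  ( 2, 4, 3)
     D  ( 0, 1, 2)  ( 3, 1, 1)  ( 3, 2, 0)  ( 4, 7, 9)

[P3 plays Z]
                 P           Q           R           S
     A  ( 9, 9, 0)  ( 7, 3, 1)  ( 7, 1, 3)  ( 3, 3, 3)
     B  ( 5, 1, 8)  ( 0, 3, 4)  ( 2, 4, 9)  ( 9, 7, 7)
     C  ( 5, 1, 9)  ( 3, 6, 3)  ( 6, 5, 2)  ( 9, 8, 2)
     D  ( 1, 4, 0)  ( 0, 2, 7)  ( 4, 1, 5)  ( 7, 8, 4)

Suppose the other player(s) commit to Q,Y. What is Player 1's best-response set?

P1 best: {A}

u_1(A vs Q,Y) = 6
u_1(B vs Q,Y) = 3
u_1(C vs Q,Y) = 1
u_1(D vs Q,Y) = 3
max payoff 6 at {A}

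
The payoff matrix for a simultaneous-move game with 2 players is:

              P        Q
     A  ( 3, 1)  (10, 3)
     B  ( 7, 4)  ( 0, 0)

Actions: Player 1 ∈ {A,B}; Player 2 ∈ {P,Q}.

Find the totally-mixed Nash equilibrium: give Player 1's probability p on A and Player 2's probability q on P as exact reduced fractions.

P1 indiff ⇒ q·3+(1-q)·10 = q·7+(1-q)·0 ⇒ q(-4) = (1-q)(-10) ⇒ q = 5/7
P2 indiff ⇒ p·1+(1-p)·4 = p·3+(1-p)·0 ⇒ p(-2) = (1-p)(-4) ⇒ p = 2/3

(p,q) = (2/3, 5/7)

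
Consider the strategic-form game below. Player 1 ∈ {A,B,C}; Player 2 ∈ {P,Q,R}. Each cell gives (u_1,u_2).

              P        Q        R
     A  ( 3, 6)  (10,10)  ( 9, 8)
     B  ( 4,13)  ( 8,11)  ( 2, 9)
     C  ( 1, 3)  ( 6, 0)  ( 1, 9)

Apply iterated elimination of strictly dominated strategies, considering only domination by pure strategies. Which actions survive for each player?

P1 drop C (A beats it: P:3>1 Q:10>6 R:9>1)
P2 drop R (Q beats it: A:10>8 B:11>9)
P1→{A,B} P2→{P,Q}

Survivors P1:{A,B} P2:{P,Q}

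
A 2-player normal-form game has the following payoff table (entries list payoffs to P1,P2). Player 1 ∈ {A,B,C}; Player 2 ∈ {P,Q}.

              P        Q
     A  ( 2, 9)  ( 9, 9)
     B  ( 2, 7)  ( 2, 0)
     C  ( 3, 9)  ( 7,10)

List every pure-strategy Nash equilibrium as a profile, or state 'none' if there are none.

(A,P): not NE [P1→C gives 3>2]
(A,Q): NE
(B,P): not NE [P1→C gives 3>2]
(B,Q): not NE [P1→A gives 9>2; P2→P gives 7>0]
(C,P): not NE [P2→Q gives 10>9]
(C,Q): not NE [P1→A gives 9>7]

NE set: (A,Q)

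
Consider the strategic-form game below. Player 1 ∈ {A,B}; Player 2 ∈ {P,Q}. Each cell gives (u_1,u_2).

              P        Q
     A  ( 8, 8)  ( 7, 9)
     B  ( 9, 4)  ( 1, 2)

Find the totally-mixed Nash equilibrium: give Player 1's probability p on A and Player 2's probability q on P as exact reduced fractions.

P1 indiff ⇒ q·8+(1-q)·7 = q·9+(1-q)·1 ⇒ q(-1) = (1-q)(-6) ⇒ q = 6/7
P2 indiff ⇒ p·8+(1-p)·4 = p·9+(1-p)·2 ⇒ p(-1) = (1-p)(-2) ⇒ p = 2/3

P1 mixes 2/3 on A; P2 mixes 6/7 on P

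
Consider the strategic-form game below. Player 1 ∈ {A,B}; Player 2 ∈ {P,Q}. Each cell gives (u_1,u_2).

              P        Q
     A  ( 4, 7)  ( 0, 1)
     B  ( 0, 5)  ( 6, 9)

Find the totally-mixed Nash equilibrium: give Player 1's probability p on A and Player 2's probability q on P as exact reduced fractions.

(p,q) = (2/5, 3/5)

P1 indiff ⇒ q·4+(1-q)·0 = q·0+(1-q)·6 ⇒ q(4) = (1-q)(6) ⇒ q = 3/5
P2 indiff ⇒ p·7+(1-p)·5 = p·1+(1-p)·9 ⇒ p(6) = (1-p)(4) ⇒ p = 2/5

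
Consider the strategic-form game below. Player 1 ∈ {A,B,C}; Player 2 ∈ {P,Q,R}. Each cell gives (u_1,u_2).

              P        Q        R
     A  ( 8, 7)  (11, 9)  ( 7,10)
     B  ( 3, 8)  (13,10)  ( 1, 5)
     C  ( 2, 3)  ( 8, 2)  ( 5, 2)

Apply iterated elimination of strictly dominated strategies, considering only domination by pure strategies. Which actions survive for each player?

P1 drop C (A beats it: P:8>2 Q:11>8 R:7>5)
P2 drop P (Q beats it: A:9>7 B:10>8)
P1→{A,B} P2→{Q,R}

Remaining: P1:{A,B} P2:{Q,R}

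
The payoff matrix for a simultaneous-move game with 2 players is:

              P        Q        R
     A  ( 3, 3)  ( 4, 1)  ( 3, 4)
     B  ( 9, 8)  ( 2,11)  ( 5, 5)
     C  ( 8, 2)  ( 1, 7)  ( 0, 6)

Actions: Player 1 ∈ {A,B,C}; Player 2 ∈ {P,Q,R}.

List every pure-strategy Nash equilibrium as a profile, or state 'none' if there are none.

(A,P): not NE [P1→B gives 9>3; P2→R gives 4>3]
(A,Q): not NE [P2→R gives 4>1]
(A,R): not NE [P1→B gives 5>3]
(B,P): not NE [P2→Q gives 11>8]
(B,Q): not NE [P1→A gives 4>2]
(B,R): not NE [P2→Q gives 11>5]
(C,P): not NE [P1→B gives 9>8; P2→Q gives 7>2]
(C,Q): not NE [P1→A gives 4>1]
(C,R): not NE [P1→B gives 5>0; P2→Q gives 7>6]

No pure NE.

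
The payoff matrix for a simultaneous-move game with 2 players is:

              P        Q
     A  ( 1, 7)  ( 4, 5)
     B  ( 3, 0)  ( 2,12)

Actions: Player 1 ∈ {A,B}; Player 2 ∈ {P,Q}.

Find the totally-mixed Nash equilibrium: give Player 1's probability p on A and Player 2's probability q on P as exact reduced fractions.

P1 indiff ⇒ q·1+(1-q)·4 = q·3+(1-q)·2 ⇒ q(-2) = (1-q)(-2) ⇒ q = 1/2
P2 indiff ⇒ p·7+(1-p)·0 = p·5+(1-p)·12 ⇒ p(2) = (1-p)(12) ⇒ p = 6/7

p=6/7, q=1/2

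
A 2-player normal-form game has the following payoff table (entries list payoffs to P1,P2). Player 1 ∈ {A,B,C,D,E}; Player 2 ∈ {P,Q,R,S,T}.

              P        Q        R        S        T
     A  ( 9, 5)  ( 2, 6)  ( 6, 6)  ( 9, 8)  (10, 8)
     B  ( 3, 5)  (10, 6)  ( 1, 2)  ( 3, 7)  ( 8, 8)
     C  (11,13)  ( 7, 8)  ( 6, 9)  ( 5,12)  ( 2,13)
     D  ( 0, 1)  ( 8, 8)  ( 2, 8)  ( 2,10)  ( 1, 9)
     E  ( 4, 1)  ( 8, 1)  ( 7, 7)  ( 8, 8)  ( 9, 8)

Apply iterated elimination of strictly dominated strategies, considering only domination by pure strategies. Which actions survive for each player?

P2 drop Q (S beats it: A:8>6 B:7>6 C:12>8 D:10>8 E:8>1)
P1 drop B (A beats it: P:9>3 R:6>1 S:9>3 T:10>8)
P1 drop D (A beats it: P:9>0 R:6>2 S:9>2 T:10>1)
P2 drop R (S beats it: A:8>6 C:12>9 E:8>7)
P1 drop E (A beats it: P:9>4 S:9>8 T:10>9)
P1→{A,C} P2→{P,S,T}

IESDS → P1:{A,C} P2:{P,S,T}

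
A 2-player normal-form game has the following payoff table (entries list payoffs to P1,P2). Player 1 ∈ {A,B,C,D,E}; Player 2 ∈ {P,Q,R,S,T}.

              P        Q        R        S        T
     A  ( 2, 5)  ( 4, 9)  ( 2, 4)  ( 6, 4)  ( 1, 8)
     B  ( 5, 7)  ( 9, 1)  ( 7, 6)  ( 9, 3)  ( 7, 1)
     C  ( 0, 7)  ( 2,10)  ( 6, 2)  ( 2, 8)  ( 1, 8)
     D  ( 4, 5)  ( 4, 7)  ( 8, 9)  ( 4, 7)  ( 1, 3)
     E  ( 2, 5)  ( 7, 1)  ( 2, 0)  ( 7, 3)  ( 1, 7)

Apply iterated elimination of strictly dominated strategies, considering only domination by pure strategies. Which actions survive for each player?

Survivors P1:{B,D} P2:{P,R}

P1 drop A (B beats it: P:5>2 Q:9>4 R:7>2 S:9>6 T:7>1)
P1 drop C (B beats it: P:5>0 Q:9>2 R:7>6 S:9>2 T:7>1)
P1 drop E (B beats it: P:5>2 Q:9>7 R:7>2 S:9>7 T:7>1)
P2 drop Q (R beats it: B:6>1 D:9>7)
P2 drop S (R beats it: B:6>3 D:9>7)
P2 drop T (P beats it: B:7>1 D:5>3)
P1→{B,D} P2→{P,R}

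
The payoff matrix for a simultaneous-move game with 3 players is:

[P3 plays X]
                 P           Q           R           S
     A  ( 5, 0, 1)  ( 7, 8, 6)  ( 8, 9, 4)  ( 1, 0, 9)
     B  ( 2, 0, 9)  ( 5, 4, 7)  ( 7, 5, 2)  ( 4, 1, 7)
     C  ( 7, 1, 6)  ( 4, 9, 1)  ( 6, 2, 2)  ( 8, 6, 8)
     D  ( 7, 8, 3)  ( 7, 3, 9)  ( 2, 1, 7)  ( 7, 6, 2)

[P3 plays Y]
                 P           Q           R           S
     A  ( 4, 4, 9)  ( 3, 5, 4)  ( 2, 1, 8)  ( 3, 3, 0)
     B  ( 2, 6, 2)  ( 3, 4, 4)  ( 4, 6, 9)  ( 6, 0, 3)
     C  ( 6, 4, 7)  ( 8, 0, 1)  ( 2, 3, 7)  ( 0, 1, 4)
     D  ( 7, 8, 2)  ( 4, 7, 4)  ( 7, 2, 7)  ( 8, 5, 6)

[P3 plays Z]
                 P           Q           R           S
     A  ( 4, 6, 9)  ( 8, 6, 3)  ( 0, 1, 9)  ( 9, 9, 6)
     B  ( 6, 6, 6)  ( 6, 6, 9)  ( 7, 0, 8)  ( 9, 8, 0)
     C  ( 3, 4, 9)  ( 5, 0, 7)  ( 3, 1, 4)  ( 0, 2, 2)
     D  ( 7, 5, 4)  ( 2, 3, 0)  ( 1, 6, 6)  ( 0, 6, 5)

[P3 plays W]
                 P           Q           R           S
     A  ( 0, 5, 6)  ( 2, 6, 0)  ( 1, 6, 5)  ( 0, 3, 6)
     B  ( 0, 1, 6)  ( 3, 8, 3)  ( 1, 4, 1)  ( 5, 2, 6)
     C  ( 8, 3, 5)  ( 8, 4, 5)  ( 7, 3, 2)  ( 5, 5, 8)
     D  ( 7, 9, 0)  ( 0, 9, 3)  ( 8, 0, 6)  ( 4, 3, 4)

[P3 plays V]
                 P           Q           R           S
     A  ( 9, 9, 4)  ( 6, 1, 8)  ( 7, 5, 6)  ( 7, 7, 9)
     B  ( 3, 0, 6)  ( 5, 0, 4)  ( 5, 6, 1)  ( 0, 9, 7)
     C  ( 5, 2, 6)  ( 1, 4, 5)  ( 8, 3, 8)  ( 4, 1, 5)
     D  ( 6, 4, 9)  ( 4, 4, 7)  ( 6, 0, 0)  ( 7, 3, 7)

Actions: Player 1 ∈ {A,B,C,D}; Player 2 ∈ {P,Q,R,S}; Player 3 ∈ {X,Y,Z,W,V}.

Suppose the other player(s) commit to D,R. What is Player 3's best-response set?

u_3(X vs D,R) = 7
u_3(Y vs D,R) = 7
u_3(Z vs D,R) = 6
u_3(W vs D,R) = 6
u_3(V vs D,R) = 0
max payoff 7 at {X,Y}

P3 best: {X,Y}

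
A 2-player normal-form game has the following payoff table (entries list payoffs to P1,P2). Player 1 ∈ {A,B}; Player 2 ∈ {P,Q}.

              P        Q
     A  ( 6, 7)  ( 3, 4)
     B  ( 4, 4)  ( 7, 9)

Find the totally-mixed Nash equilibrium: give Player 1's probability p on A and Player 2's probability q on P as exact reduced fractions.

P1 indiff ⇒ q·6+(1-q)·3 = q·4+(1-q)·7 ⇒ q(2) = (1-q)(4) ⇒ q = 2/3
P2 indiff ⇒ p·7+(1-p)·4 = p·4+(1-p)·9 ⇒ p(3) = (1-p)(5) ⇒ p = 5/8

p=5/8, q=2/3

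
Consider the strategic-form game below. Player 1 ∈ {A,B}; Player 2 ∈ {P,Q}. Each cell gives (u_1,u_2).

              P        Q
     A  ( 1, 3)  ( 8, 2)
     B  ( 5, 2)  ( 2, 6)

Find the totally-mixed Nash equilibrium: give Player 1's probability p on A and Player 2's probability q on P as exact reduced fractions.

P1 indiff ⇒ q·1+(1-q)·8 = q·5+(1-q)·2 ⇒ q(-4) = (1-q)(-6) ⇒ q = 3/5
P2 indiff ⇒ p·3+(1-p)·2 = p·2+(1-p)·6 ⇒ p(1) = (1-p)(4) ⇒ p = 4/5

P1 mixes 4/5 on A; P2 mixes 3/5 on P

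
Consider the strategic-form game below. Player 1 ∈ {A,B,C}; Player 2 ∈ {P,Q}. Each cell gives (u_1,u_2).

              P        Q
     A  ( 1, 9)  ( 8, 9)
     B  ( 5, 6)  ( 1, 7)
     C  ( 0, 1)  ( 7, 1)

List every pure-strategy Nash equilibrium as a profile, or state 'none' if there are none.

Nash profiles: (A,Q)

(A,P): not NE [P1→B gives 5>1]
(A,Q): NE
(B,P): not NE [P2→Q gives 7>6]
(B,Q): not NE [P1→A gives 8>1]
(C,P): not NE [P1→B gives 5>0]
(C,Q): not NE [P1→A gives 8>7]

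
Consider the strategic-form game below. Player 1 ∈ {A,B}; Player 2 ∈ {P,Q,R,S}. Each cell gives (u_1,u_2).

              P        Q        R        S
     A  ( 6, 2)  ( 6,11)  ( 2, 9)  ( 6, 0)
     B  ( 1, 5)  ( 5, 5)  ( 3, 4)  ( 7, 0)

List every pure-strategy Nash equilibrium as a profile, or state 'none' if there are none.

PSNE = {(A,Q)}

(A,P): not NE [P2→Q gives 11>2]
(A,Q): NE
(A,R): not NE [P1→B gives 3>2; P2→Q gives 11>9]
(A,S): not NE [P1→B gives 7>6; P2→Q gives 11>0]
(B,P): not NE [P1→A gives 6>1]
(B,Q): not NE [P1→A gives 6>5]
(B,R): not NE [P2→Q gives 5>4]
(B,S): not NE [P2→Q gives 5>0]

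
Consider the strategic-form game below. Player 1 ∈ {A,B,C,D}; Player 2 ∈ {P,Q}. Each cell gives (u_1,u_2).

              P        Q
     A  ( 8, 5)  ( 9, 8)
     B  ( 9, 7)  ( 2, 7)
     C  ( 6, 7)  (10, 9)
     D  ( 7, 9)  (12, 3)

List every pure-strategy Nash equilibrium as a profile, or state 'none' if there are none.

(A,P): not NE [P1→B gives 9>8; P2→Q gives 8>5]
(A,Q): not NE [P1→D gives 12>9]
(B,P): NE
(B,Q): not NE [P1→D gives 12>2]
(C,P): not NE [P1→B gives 9>6; P2→Q gives 9>7]
(C,Q): not NE [P1→D gives 12>10]
(D,P): not NE [P1→B gives 9>7]
(D,Q): not NE [P2→P gives 9>3]

Nash profiles: (B,P)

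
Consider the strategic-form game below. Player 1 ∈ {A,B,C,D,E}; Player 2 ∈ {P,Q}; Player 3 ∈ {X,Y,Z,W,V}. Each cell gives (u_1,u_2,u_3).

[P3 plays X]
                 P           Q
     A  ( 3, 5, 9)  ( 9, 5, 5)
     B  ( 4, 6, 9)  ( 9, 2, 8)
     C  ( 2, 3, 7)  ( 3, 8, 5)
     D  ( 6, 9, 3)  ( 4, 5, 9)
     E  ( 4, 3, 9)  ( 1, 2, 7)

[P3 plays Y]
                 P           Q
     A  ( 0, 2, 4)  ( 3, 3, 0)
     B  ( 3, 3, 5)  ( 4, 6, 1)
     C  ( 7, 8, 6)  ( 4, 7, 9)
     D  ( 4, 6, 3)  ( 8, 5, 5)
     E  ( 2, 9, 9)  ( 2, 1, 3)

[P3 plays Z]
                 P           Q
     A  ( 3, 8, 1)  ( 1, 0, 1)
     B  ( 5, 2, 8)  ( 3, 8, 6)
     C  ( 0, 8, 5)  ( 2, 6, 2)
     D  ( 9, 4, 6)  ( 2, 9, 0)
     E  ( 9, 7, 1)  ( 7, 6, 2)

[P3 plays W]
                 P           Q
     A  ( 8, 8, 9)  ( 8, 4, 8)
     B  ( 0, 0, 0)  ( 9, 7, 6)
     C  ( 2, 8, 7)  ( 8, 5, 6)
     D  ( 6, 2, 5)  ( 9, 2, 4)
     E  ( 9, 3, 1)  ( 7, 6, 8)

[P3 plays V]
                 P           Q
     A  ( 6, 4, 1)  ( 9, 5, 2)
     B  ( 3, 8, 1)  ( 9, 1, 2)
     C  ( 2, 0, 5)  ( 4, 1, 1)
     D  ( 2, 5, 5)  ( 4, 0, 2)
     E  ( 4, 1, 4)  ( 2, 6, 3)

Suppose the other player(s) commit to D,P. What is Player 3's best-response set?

P3 best: {Z}

u_3(X vs D,P) = 3
u_3(Y vs D,P) = 3
u_3(Z vs D,P) = 6
u_3(W vs D,P) = 5
u_3(V vs D,P) = 5
max payoff 6 at {Z}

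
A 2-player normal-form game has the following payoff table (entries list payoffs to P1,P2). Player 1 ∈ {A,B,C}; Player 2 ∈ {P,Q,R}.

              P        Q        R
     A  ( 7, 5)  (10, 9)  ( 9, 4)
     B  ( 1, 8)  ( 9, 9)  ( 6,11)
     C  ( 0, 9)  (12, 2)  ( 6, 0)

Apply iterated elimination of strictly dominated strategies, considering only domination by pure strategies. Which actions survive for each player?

Remaining: P1:{A,C} P2:{P,Q}

P1 drop B (A beats it: P:7>1 Q:10>9 R:9>6)
P2 drop R (P beats it: A:5>4 C:9>0)
P1→{A,C} P2→{P,Q}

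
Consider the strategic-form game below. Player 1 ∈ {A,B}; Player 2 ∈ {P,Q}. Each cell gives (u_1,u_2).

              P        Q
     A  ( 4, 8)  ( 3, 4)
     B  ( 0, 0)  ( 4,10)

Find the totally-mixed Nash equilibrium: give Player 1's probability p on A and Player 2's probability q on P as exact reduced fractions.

P1 indiff ⇒ q·4+(1-q)·3 = q·0+(1-q)·4 ⇒ q(4) = (1-q)(1) ⇒ q = 1/5
P2 indiff ⇒ p·8+(1-p)·0 = p·4+(1-p)·10 ⇒ p(4) = (1-p)(10) ⇒ p = 5/7

p=5/7, q=1/5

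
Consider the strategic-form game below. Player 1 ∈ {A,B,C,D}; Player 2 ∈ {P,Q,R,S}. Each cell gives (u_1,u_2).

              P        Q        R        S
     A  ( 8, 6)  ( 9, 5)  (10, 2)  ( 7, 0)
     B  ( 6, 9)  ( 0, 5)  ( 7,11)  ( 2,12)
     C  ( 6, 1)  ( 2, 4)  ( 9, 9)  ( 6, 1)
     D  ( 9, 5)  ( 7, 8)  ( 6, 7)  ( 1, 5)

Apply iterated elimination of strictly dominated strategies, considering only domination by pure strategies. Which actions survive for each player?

Survivors P1:{A,D} P2:{P,Q}

P1 drop B (A beats it: P:8>6 Q:9>0 R:10>7 S:7>2)
P1 drop C (A beats it: P:8>6 Q:9>2 R:10>9 S:7>6)
P2 drop R (Q beats it: A:5>2 D:8>7)
P2 drop S (Q beats it: A:5>0 D:8>5)
P1→{A,D} P2→{P,Q}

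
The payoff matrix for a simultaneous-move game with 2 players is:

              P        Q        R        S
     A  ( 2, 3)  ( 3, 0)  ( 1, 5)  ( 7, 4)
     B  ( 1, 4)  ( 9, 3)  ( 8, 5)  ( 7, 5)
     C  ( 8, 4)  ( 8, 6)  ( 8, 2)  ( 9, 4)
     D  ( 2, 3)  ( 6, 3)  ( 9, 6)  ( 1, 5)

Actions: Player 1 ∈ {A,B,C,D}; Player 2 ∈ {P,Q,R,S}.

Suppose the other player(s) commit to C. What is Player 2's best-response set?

argmax u_2 = {Q}

u_2(P vs C) = 4
u_2(Q vs C) = 6
u_2(R vs C) = 2
u_2(S vs C) = 4
max payoff 6 at {Q}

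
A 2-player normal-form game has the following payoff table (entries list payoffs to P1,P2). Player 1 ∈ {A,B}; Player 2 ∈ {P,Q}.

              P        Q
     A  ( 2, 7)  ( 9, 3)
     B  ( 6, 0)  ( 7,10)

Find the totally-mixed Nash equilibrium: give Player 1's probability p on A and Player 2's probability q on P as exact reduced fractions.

P1 indiff ⇒ q·2+(1-q)·9 = q·6+(1-q)·7 ⇒ q(-4) = (1-q)(-2) ⇒ q = 1/3
P2 indiff ⇒ p·7+(1-p)·0 = p·3+(1-p)·10 ⇒ p(4) = (1-p)(10) ⇒ p = 5/7

(p,q) = (5/7, 1/3)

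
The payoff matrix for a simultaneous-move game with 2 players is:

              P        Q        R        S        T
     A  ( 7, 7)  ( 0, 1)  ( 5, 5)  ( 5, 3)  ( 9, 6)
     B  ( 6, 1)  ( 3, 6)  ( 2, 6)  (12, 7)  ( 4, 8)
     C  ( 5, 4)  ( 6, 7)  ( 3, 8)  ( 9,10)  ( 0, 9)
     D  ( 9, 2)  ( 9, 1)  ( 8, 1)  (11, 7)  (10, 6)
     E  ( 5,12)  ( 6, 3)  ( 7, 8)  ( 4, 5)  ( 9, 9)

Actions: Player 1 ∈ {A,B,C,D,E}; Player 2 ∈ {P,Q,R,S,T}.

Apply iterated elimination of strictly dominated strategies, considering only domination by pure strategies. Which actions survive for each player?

Remaining: P1:{B,D} P2:{S,T}

P1 drop A (D beats it: P:9>7 Q:9>0 R:8>5 S:11>5 T:10>9)
P1 drop C (D beats it: P:9>5 Q:9>6 R:8>3 S:11>9 T:10>0)
P1 drop E (D beats it: P:9>5 Q:9>6 R:8>7 S:11>4 T:10>9)
P2 drop P (S beats it: B:7>1 D:7>2)
P2 drop Q (S beats it: B:7>6 D:7>1)
P2 drop R (S beats it: B:7>6 D:7>1)
P1→{B,D} P2→{S,T}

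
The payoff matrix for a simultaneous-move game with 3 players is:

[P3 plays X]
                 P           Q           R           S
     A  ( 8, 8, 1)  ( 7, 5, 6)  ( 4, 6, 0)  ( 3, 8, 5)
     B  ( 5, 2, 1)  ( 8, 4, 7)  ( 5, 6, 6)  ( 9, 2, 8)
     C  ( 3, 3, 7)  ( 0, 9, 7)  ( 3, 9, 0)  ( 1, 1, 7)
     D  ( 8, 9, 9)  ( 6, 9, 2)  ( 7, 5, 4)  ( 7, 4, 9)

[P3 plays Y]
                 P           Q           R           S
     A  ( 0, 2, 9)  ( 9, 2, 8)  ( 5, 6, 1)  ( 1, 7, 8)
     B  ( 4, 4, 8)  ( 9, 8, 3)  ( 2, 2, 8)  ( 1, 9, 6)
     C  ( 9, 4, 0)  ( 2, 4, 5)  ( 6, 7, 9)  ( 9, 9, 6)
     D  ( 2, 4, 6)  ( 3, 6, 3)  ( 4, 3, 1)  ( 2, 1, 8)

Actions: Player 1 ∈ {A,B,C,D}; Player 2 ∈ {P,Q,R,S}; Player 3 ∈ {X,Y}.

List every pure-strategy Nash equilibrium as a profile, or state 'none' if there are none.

(A,P,X): not NE [P3→Y gives 9>1]
(A,P,Y): not NE [P1→C gives 9>0; P2→S gives 7>2]
(A,Q,X): not NE [P1→B gives 8>7; P2→S gives 8>5; P3→Y gives 8>6]
(A,Q,Y): not NE [P2→S gives 7>2]
(A,R,X): not NE [P1→D gives 7>4; P2→S gives 8>6; P3→Y gives 1>0]
(A,R,Y): not NE [P1→C gives 6>5; P2→S gives 7>6]
(A,S,X): not NE [P1→B gives 9>3; P3→Y gives 8>5]
(A,S,Y): not NE [P1→C gives 9>1]
(B,P,X): not NE [P1→D gives 8>5; P2→R gives 6>2; P3→Y gives 8>1]
(B,P,Y): not NE [P1→C gives 9>4; P2→S gives 9>4]
(B,Q,X): not NE [P2→R gives 6>4]
(B,Q,Y): not NE [P2→S gives 9>8; P3→X gives 7>3]
(B,R,X): not NE [P1→D gives 7>5; P3→Y gives 8>6]
(B,R,Y): not NE [P1→C gives 6>2; P2→S gives 9>2]
(B,S,X): not NE [P2→R gives 6>2]
(B,S,Y): not NE [P1→C gives 9>1; P3→X gives 8>6]
(C,P,X): not NE [P1→D gives 8>3; P2→R gives 9>3]
(C,P,Y): not NE [P2→S gives 9>4; P3→X gives 7>0]
(C,Q,X): not NE [P1→B gives 8>0]
(C,Q,Y): not NE [P1→B gives 9>2; P2→S gives 9>4; P3→X gives 7>5]
(C,R,X): not NE [P1→D gives 7>3; P3→Y gives 9>0]
(C,R,Y): not NE [P2→S gives 9>7]
(C,S,X): not NE [P1→B gives 9>1; P2→R gives 9>1]
(C,S,Y): not NE [P3→X gives 7>6]
(D,P,X): NE
(D,P,Y): not NE [P1→C gives 9>2; P2→Q gives 6>4; P3→X gives 9>6]
(D,Q,X): not NE [P1→B gives 8>6; P3→Y gives 3>2]
(D,Q,Y): not NE [P1→B gives 9>3]
(D,R,X): not NE [P2→Q gives 9>5]
(D,R,Y): not NE [P1→C gives 6>4; P2→Q gives 6>3; P3→X gives 4>1]
(D,S,X): not NE [P1→B gives 9>7; P2→Q gives 9>4]
(D,S,Y): not NE [P1→C gives 9>2; P2→Q gives 6>1; P3→X gives 9>8]

Nash profiles: (D,P,X)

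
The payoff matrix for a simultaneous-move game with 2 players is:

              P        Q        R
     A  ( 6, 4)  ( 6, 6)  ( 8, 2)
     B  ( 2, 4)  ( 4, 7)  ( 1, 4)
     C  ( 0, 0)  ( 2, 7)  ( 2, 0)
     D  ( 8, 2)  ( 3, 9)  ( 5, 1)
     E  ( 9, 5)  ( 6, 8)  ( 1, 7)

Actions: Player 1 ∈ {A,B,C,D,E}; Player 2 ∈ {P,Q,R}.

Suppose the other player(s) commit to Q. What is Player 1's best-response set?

P1 best: {A,E}

u_1(A vs Q) = 6
u_1(B vs Q) = 4
u_1(C vs Q) = 2
u_1(D vs Q) = 3
u_1(E vs Q) = 6
max payoff 6 at {A,E}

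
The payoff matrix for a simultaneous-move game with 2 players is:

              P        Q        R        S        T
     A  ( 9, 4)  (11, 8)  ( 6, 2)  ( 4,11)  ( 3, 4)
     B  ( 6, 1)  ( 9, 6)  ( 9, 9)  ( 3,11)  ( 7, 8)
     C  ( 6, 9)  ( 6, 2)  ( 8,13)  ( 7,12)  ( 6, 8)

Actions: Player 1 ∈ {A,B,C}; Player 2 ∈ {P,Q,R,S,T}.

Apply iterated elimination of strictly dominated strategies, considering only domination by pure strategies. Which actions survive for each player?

Remaining: P1:{B,C} P2:{R,S}

P2 drop P (S beats it: A:11>4 B:11>1 C:12>9)
P2 drop Q (S beats it: A:11>8 B:11>6 C:12>2)
P1 drop A (C beats it: R:8>6 S:7>4 T:6>3)
P2 drop T (R beats it: B:9>8 C:13>8)
P1→{B,C} P2→{R,S}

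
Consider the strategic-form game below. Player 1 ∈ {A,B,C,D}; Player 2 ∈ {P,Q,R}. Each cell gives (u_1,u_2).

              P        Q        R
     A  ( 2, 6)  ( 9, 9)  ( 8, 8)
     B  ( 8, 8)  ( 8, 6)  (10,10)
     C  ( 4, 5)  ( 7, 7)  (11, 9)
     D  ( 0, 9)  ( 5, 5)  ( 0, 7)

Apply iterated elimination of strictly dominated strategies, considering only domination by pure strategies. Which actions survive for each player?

P1 drop D (A beats it: P:2>0 Q:9>5 R:8>0)
P2 drop P (R beats it: A:8>6 B:10>8 C:9>5)
P1→{A,B,C} P2→{Q,R}

IESDS → P1:{A,B,C} P2:{Q,R}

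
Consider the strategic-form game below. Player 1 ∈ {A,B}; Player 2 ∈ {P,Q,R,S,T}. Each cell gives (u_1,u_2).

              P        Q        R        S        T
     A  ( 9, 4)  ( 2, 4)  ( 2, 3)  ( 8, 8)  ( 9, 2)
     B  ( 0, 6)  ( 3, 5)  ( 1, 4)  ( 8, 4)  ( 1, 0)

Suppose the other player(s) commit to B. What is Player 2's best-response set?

argmax u_2 = {P}

u_2(P vs B) = 6
u_2(Q vs B) = 5
u_2(R vs B) = 4
u_2(S vs B) = 4
u_2(T vs B) = 0
max payoff 6 at {P}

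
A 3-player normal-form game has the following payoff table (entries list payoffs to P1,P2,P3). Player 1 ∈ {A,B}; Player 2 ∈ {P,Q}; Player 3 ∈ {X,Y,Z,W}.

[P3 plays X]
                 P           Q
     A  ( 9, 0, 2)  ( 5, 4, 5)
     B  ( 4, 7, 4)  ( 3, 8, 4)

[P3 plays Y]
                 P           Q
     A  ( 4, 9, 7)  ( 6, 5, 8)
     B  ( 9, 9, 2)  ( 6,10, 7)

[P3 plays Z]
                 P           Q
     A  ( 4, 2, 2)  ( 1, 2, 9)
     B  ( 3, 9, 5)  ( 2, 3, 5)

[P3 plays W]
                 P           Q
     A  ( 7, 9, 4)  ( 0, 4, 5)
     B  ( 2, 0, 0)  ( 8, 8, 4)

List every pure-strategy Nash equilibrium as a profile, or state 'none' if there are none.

Nash profiles: (B,Q,Y)

(A,P,X): not NE [P2→Q gives 4>0; P3→Y gives 7>2]
(A,P,Y): not NE [P1→B gives 9>4]
(A,P,Z): not NE [P3→Y gives 7>2]
(A,P,W): not NE [P3→Y gives 7>4]
(A,Q,X): not NE [P3→Z gives 9>5]
(A,Q,Y): not NE [P2→P gives 9>5; P3→Z gives 9>8]
(A,Q,Z): not NE [P1→B gives 2>1]
(A,Q,W): not NE [P1→B gives 8>0; P2→P gives 9>4; P3→Z gives 9>5]
(B,P,X): not NE [P1→A gives 9>4; P2→Q gives 8>7; P3→Z gives 5>4]
(B,P,Y): not NE [P2→Q gives 10>9; P3→Z gives 5>2]
(B,P,Z): not NE [P1→A gives 4>3]
(B,P,W): not NE [P1→A gives 7>2; P2→Q gives 8>0; P3→Z gives 5>0]
(B,Q,X): not NE [P1→A gives 5>3; P3→Y gives 7>4]
(B,Q,Y): NE
(B,Q,Z): not NE [P2→P gives 9>3; P3→Y gives 7>5]
(B,Q,W): not NE [P3→Y gives 7>4]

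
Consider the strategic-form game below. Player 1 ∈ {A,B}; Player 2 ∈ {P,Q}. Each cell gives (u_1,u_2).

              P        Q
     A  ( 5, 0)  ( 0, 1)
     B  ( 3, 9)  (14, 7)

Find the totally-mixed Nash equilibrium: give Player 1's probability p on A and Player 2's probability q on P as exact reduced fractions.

P1 indiff ⇒ q·5+(1-q)·0 = q·3+(1-q)·14 ⇒ q(2) = (1-q)(14) ⇒ q = 7/8
P2 indiff ⇒ p·0+(1-p)·9 = p·1+(1-p)·7 ⇒ p(-1) = (1-p)(-2) ⇒ p = 2/3

P1 mixes 2/3 on A; P2 mixes 7/8 on P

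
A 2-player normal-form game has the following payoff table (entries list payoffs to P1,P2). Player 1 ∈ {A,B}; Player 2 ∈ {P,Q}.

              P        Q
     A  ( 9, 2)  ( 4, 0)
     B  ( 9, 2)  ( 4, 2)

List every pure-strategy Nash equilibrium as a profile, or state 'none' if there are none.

(A,P): NE
(A,Q): not NE [P2→P gives 2>0]
(B,P): NE
(B,Q): NE

Nash profiles: (A,P), (B,P), (B,Q)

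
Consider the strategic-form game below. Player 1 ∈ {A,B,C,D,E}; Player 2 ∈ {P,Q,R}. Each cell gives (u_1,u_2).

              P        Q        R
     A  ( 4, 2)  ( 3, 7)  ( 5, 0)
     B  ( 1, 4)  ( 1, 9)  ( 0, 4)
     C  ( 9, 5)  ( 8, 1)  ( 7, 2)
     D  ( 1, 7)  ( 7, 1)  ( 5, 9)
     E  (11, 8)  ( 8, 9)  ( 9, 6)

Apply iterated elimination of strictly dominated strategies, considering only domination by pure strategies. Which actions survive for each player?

Remaining: P1:{C,E} P2:{P,Q}

P1 drop A (C beats it: P:9>4 Q:8>3 R:7>5)
P1 drop B (C beats it: P:9>1 Q:8>1 R:7>0)
P1 drop D (C beats it: P:9>1 Q:8>7 R:7>5)
P2 drop R (P beats it: C:5>2 E:8>6)
P1→{C,E} P2→{P,Q}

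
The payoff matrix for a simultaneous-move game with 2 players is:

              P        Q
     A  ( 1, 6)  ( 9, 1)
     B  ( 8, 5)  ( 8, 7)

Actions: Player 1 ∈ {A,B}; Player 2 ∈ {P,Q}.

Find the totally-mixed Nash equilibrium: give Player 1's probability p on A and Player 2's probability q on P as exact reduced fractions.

p=2/7, q=1/8

P1 indiff ⇒ q·1+(1-q)·9 = q·8+(1-q)·8 ⇒ q(-7) = (1-q)(-1) ⇒ q = 1/8
P2 indiff ⇒ p·6+(1-p)·5 = p·1+(1-p)·7 ⇒ p(5) = (1-p)(2) ⇒ p = 2/7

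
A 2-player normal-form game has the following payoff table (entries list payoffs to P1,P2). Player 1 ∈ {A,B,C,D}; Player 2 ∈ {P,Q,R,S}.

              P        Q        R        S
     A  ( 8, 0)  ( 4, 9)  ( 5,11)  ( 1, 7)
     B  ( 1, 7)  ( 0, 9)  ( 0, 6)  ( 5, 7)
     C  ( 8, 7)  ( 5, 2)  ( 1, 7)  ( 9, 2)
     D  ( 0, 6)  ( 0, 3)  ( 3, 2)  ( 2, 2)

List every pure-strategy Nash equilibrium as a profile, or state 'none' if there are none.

Nash profiles: (A,R), (C,P)

(A,P): not NE [P2→R gives 11>0]
(A,Q): not NE [P1→C gives 5>4; P2→R gives 11>9]
(A,R): NE
(A,S): not NE [P1→C gives 9>1; P2→R gives 11>7]
(B,P): not NE [P1→C gives 8>1; P2→Q gives 9>7]
(B,Q): not NE [P1→C gives 5>0]
(B,R): not NE [P1→A gives 5>0; P2→Q gives 9>6]
(B,S): not NE [P1→C gives 9>5; P2→Q gives 9>7]
(C,P): NE
(C,Q): not NE [P2→R gives 7>2]
(C,R): not NE [P1→A gives 5>1]
(C,S): not NE [P2→R gives 7>2]
(D,P): not NE [P1→C gives 8>0]
(D,Q): not NE [P1→C gives 5>0; P2→P gives 6>3]
(D,R): not NE [P1→A gives 5>3; P2→P gives 6>2]
(D,S): not NE [P1→C gives 9>2; P2→P gives 6>2]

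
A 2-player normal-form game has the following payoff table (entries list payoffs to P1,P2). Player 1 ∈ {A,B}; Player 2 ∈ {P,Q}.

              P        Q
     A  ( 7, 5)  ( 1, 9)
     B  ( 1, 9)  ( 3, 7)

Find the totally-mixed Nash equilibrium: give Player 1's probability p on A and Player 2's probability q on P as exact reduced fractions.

p=1/3, q=1/4

P1 indiff ⇒ q·7+(1-q)·1 = q·1+(1-q)·3 ⇒ q(6) = (1-q)(2) ⇒ q = 1/4
P2 indiff ⇒ p·5+(1-p)·9 = p·9+(1-p)·7 ⇒ p(-4) = (1-p)(-2) ⇒ p = 1/3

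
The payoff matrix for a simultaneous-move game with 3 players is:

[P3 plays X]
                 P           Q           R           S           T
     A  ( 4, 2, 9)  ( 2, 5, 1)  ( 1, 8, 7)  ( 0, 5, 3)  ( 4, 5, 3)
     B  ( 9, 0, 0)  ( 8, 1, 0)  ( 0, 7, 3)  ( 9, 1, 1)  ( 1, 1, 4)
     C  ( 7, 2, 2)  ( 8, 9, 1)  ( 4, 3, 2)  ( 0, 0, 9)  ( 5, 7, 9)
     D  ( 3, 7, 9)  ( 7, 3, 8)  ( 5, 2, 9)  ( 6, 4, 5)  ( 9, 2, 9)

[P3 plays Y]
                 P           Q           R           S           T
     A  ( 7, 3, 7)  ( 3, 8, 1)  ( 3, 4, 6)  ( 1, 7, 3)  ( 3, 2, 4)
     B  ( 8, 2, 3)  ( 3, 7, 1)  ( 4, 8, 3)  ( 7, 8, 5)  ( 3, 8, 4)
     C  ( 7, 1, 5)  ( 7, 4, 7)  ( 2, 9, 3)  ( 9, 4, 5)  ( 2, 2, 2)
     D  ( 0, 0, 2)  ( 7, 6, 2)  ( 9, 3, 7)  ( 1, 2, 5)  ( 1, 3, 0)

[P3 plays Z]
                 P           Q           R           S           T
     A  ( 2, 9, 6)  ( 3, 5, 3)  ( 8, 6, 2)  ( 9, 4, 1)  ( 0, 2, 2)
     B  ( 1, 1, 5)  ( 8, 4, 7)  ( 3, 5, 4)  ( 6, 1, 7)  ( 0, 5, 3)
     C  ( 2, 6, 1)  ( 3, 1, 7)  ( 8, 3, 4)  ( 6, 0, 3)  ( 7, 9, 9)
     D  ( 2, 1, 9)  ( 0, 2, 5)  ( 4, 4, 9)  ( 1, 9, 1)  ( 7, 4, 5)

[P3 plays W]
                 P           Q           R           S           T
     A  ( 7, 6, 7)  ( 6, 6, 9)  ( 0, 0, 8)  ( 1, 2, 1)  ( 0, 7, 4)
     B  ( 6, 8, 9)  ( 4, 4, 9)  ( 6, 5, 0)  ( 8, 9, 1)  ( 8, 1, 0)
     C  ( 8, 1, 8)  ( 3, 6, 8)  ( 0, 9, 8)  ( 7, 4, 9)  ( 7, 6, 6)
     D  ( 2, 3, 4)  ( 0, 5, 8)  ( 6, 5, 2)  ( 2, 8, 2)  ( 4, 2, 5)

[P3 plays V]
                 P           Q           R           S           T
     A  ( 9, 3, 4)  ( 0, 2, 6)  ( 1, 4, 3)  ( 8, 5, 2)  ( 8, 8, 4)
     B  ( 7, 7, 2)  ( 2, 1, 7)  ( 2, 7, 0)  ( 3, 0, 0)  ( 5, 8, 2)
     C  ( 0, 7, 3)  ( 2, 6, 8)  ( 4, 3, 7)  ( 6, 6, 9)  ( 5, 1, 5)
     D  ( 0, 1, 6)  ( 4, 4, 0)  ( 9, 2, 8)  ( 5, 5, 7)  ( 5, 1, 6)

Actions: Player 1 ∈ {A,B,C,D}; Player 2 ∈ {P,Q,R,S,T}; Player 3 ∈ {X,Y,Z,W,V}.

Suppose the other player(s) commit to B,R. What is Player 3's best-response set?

u_3(X vs B,R) = 3
u_3(Y vs B,R) = 3
u_3(Z vs B,R) = 4
u_3(W vs B,R) = 0
u_3(V vs B,R) = 0
max payoff 4 at {Z}

argmax u_3 = {Z}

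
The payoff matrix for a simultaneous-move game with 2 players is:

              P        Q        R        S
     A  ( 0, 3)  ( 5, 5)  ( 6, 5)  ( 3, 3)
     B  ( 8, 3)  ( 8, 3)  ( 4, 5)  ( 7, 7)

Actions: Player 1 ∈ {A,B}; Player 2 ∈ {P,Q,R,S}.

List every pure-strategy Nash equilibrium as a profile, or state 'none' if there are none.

PSNE = {(A,R), (B,S)}

(A,P): not NE [P1→B gives 8>0; P2→R gives 5>3]
(A,Q): not NE [P1→B gives 8>5]
(A,R): NE
(A,S): not NE [P1→B gives 7>3; P2→R gives 5>3]
(B,P): not NE [P2→S gives 7>3]
(B,Q): not NE [P2→S gives 7>3]
(B,R): not NE [P1→A gives 6>4; P2→S gives 7>5]
(B,S): NE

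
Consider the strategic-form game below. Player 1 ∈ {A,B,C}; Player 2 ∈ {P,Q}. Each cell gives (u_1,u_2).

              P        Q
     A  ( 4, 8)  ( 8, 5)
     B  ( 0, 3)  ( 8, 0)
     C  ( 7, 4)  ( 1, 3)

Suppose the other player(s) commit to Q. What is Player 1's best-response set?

P1 best: {A,B}

u_1(A vs Q) = 8
u_1(B vs Q) = 8
u_1(C vs Q) = 1
max payoff 8 at {A,B}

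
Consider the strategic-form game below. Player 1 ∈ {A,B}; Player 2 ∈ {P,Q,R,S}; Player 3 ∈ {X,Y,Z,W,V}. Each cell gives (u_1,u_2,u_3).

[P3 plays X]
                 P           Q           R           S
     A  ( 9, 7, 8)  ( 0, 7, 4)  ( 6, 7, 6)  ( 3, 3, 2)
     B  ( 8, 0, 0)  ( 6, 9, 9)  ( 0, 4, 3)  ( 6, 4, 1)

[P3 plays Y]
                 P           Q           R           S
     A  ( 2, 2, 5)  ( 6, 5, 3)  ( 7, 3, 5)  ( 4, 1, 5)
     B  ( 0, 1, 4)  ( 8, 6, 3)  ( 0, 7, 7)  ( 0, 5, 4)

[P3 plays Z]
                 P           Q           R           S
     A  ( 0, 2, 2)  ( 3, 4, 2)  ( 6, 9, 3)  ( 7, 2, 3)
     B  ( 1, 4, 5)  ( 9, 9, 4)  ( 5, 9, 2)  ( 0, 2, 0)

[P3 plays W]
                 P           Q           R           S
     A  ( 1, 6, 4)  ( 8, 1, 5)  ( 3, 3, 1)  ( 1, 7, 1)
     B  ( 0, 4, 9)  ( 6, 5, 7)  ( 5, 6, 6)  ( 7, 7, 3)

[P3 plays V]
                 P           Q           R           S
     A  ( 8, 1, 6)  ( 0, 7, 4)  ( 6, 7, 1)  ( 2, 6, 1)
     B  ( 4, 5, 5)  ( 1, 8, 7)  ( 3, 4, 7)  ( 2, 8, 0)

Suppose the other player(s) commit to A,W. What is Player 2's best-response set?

u_2(P vs A,W) = 6
u_2(Q vs A,W) = 1
u_2(R vs A,W) = 3
u_2(S vs A,W) = 7
max payoff 7 at {S}

BR_2 = {S}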